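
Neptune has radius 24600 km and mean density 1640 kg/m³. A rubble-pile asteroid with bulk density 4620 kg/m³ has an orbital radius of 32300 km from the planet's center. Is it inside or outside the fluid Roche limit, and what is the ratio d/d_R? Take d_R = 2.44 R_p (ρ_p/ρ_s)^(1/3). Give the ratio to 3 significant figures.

d_R = 2.44 × (24600 km) × (1640/4620)^(1/3) = 42500 km
d/d_R = (32300) / (42500) = 0.760
Since d/d_R < 1, the body is inside the Roche limit.

inside; d/d_R ≈ 0.760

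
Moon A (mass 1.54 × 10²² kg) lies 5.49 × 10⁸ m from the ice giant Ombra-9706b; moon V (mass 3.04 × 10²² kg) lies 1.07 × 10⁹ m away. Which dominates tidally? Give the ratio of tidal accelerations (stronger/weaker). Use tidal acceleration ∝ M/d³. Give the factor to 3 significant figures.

Moon A, by a factor of ≈ 3.75

Compare M/d³ for the two perturbers:
Moon A: (1.54 × 10²²) / (5.49 × 10⁸)³ = 9.307 × 10⁻⁵
Moon V: (3.04 × 10²²) / (1.07 × 10⁹)³ = 2.482 × 10⁻⁵
Ratio (larger/smaller) = 3.75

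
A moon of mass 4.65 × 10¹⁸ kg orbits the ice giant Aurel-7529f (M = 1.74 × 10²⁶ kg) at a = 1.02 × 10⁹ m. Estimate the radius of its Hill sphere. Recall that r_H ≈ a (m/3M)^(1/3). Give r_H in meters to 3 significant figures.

2.11 × 10⁶ m

r_H ≈ a (m/3M)^(1/3)
    = (1.02 × 10⁹) × (4.65 × 10¹⁸ / (3 × 1.74 × 10²⁶))^(1/3)
    = 2.11 × 10⁶ m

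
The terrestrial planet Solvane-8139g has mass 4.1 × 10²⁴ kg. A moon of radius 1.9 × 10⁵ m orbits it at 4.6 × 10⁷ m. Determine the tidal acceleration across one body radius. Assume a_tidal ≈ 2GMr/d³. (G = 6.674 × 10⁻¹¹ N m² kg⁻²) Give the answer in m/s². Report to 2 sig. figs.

1.1 × 10⁻³ m/s²

The tidal stretch is the gradient of GM/d² times the body's extent r, hence the 1/d³ dependence.
Δa = 2GMr/d³
   = 2 × (6.674 × 10⁻¹¹) × (4.1 × 10²⁴) × (1.9 × 10⁵) / (4.6 × 10⁷)³
   = 1.1 × 10⁻³ m/s²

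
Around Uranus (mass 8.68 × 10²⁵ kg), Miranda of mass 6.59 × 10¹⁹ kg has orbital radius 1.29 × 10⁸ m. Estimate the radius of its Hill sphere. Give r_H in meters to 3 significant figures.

8.16 × 10⁵ m

r_H ≈ a (m/3M)^(1/3)
    = (1.29 × 10⁸) × (6.59 × 10¹⁹ / (3 × 8.68 × 10²⁵))^(1/3)
    = 8.16 × 10⁵ m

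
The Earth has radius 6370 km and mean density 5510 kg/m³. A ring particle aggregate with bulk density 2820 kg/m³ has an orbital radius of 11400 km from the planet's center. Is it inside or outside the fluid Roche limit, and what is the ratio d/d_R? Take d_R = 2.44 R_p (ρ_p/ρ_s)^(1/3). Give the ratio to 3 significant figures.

inside; d/d_R ≈ 0.587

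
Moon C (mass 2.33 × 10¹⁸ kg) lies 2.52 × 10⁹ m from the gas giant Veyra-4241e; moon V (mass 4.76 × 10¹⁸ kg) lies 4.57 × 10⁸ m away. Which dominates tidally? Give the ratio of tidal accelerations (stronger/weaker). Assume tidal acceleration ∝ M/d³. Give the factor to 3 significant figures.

Tidal stretch scales as M/d³; compute that for each body.
Moon C: (2.33 × 10¹⁸) / (2.52 × 10⁹)³ = 1.456 × 10⁻¹⁰
Moon V: (4.76 × 10¹⁸) / (4.57 × 10⁸)³ = 4.987 × 10⁻⁸
Ratio (larger/smaller) = 343

Moon V, by a factor of ≈ 343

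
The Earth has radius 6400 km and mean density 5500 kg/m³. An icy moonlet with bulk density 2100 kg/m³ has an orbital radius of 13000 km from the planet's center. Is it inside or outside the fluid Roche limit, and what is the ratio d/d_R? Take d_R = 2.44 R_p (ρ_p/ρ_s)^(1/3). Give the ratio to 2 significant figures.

inside; d/d_R ≈ 0.60

d_R = 2.44 × (6400 km) × (5500/2100)^(1/3) = 21530 km
d/d_R = (13000) / (21530) = 0.60
Since d/d_R < 1, the body is inside the Roche limit.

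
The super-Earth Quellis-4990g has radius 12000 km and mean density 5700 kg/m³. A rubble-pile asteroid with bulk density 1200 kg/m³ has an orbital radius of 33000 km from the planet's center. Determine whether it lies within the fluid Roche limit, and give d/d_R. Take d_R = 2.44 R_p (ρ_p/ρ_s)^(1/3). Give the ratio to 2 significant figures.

d_R = 2.44 × (12000 km) × (5700/1200)^(1/3) = 49220 km
d/d_R = (33000) / (49220) = 0.67
Since d/d_R < 1, the body is inside the Roche limit.

inside; d/d_R ≈ 0.67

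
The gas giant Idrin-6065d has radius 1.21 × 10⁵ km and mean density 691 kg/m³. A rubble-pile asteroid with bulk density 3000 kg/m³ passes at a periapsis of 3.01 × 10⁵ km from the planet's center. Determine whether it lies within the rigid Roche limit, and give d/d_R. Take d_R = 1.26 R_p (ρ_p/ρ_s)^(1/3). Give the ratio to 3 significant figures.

d_R = 1.26 × (1.21 × 10⁵ km) × (691/3000)^(1/3) = 93460 km
d/d_R = (3.01 × 10⁵) / (93460) = 3.22
Since d/d_R > 1, the body is outside the Roche limit.

outside; d/d_R ≈ 3.22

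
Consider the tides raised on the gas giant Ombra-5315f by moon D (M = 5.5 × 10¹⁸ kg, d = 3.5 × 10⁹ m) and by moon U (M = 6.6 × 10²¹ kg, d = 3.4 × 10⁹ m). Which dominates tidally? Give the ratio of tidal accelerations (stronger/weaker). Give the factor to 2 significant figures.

Compare M/d³ for the two perturbers:
Moon D: (5.5 × 10¹⁸) / (3.5 × 10⁹)³ = 1.283 × 10⁻¹⁰
Moon U: (6.6 × 10²¹) / (3.4 × 10⁹)³ = 1.679 × 10⁻⁷
Ratio (larger/smaller) = 1300

Moon U, by a factor of ≈ 1300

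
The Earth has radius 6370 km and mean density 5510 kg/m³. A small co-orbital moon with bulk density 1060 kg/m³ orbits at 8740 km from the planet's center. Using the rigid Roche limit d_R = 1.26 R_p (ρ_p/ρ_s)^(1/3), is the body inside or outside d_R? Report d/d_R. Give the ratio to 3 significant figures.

inside; d/d_R ≈ 0.629

d_R = 1.26 × (6370 km) × (5510/1060)^(1/3) = 13900 km
d/d_R = (8740) / (13900) = 0.629
Since d/d_R < 1, the body is inside the Roche limit.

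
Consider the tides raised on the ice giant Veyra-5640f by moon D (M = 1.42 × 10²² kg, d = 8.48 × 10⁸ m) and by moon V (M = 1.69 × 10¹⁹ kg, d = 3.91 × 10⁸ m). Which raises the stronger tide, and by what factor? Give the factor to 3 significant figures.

Moon D, by a factor of ≈ 82.4

Tidal stretch scales as M/d³; compute that for each body.
Moon D: (1.42 × 10²²) / (8.48 × 10⁸)³ = 2.329 × 10⁻⁵
Moon V: (1.69 × 10¹⁹) / (3.91 × 10⁸)³ = 2.827 × 10⁻⁷
Ratio (larger/smaller) = 82.4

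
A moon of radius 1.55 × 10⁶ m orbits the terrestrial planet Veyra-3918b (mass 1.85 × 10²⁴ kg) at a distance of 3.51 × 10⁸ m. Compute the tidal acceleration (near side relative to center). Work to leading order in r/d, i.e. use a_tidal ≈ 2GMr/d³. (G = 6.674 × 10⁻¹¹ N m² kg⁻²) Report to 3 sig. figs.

8.85 × 10⁻⁶ m/s²

Δa = 2GMr/d³
   = 2 × (6.674 × 10⁻¹¹) × (1.85 × 10²⁴) × (1.55 × 10⁶) / (3.51 × 10⁸)³
   = 8.85 × 10⁻⁶ m/s²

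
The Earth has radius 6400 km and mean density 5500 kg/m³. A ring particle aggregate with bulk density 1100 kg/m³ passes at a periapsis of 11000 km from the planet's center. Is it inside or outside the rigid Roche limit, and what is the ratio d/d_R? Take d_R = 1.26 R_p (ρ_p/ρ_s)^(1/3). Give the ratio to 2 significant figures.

inside; d/d_R ≈ 0.80

d_R = 1.26 × (6400 km) × (5500/1100)^(1/3) = 13790 km
d/d_R = (11000) / (13790) = 0.80
Since d/d_R < 1, the body is inside the Roche limit.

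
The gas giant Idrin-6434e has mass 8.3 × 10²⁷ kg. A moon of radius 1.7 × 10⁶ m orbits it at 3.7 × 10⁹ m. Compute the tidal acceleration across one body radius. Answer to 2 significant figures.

The tidal stretch is the gradient of GM/d² times the body's extent r, hence the 1/d³ dependence.
Δa = 2GMr/d³
   = 2 × (6.674 × 10⁻¹¹) × (8.3 × 10²⁷) × (1.7 × 10⁶) / (3.7 × 10⁹)³
   = 3.7 × 10⁻⁵ m/s²

3.7 × 10⁻⁵ m/s²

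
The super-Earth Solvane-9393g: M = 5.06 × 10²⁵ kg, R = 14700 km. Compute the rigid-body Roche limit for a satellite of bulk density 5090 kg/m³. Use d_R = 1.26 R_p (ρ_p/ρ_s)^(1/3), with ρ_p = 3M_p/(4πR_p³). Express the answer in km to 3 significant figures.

ρ_p = 3M_p/(4πR_p³) = 3 × (5.06 × 10²⁵) / (4π × (1.47 × 10⁷ m)³) = 3800 kg/m³
d_R = 1.26 × 14700 km × (3800/5090)^(1/3)
    = 16800 km

16800 km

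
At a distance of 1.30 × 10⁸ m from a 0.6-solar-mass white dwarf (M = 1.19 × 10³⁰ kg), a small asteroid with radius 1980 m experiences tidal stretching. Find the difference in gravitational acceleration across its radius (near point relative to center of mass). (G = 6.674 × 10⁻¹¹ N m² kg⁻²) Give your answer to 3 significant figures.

Δa = 2GMr/d³
   = 2 × (6.674 × 10⁻¹¹) × (1.19 × 10³⁰) × (1980) / (1.30 × 10⁸)³
   = 1.43 × 10⁻¹ m/s²

1.43 × 10⁻¹ m/s²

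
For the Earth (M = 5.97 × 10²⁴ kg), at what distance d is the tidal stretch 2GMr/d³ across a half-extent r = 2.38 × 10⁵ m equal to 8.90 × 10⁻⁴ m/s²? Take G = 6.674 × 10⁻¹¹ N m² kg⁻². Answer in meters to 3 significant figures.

2GMr/d³ = a_tidal  ⇒  d = (2GMr / a_tidal)^(1/3)
d = (2 × 6.674×10⁻¹¹ × (5.97 × 10²⁴) × (2.38 × 10⁵) / (8.90 × 10⁻⁴))^(1/3)
  = 5.97 × 10⁷ m

5.97 × 10⁷ m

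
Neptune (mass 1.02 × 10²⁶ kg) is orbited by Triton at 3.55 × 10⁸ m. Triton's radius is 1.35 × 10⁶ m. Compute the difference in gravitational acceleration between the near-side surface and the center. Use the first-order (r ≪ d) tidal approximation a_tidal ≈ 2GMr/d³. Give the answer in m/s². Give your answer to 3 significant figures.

4.11 × 10⁻⁴ m/s²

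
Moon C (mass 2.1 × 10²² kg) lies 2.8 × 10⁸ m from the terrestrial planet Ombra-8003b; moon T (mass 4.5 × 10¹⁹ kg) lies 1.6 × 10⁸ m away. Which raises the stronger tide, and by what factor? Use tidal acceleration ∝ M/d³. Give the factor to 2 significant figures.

The tide-raising term goes as M/d³ (the gradient of a 1/d² field).
Moon C: (2.1 × 10²²) / (2.8 × 10⁸)³ = 9.566 × 10⁻⁴
Moon T: (4.5 × 10¹⁹) / (1.6 × 10⁸)³ = 1.099 × 10⁻⁵
Ratio (larger/smaller) = 87

Moon C, by a factor of ≈ 87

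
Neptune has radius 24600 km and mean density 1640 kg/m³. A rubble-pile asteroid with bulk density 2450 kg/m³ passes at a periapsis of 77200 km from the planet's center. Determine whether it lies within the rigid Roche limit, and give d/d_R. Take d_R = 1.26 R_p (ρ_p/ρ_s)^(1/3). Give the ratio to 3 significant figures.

d_R = 1.26 × (24600 km) × (1640/2450)^(1/3) = 27110 km
d/d_R = (77200) / (27110) = 2.85
Since d/d_R > 1, the body is outside the Roche limit.

outside; d/d_R ≈ 2.85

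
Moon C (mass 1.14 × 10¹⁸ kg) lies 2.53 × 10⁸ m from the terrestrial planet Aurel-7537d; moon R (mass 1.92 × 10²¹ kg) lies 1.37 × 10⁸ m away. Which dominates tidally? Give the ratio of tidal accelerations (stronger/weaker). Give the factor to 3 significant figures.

Tidal stretch scales as M/d³; compute that for each body.
Moon C: (1.14 × 10¹⁸) / (2.53 × 10⁸)³ = 7.040 × 10⁻⁸
Moon R: (1.92 × 10²¹) / (1.37 × 10⁸)³ = 7.467 × 10⁻⁴
Ratio (larger/smaller) = 10600

Moon R, by a factor of ≈ 10600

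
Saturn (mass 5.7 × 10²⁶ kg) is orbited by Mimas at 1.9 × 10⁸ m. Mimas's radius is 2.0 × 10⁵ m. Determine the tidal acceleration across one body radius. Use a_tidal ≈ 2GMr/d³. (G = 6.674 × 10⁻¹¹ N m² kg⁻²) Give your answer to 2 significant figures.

a_tidal = 2GMr/d³
        = 2 × (6.674 × 10⁻¹¹) × (5.7 × 10²⁶) × (2.0 × 10⁵) / (1.9 × 10⁸)³
        = 2.2 × 10⁻³ m/s²

2.2 × 10⁻³ m/s²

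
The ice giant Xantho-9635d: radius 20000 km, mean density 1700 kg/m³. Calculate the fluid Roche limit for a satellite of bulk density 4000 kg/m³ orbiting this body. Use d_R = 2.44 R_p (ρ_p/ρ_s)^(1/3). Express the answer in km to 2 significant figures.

37000 km

d_R = 2.44 × 20000 km × (1700/4000)^(1/3)
    = 37000 km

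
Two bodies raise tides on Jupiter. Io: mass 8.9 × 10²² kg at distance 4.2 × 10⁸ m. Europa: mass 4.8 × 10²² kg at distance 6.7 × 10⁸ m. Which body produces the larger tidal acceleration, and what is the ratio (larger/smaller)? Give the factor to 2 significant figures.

Tidal acceleration ∝ M/d³, so compare M/d³ for each.
Io: (8.9 × 10²²) / (4.2 × 10⁸)³ = 1.201 × 10⁻³
Europa: (4.8 × 10²²) / (6.7 × 10⁸)³ = 1.596 × 10⁻⁴
Ratio (larger/smaller) = 7.5

Io, by a factor of ≈ 7.5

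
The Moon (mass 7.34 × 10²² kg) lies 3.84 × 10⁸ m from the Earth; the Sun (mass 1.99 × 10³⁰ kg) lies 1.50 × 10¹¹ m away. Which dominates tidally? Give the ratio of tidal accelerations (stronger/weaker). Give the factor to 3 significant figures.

The Moon, by a factor of ≈ 2.20

The tide-raising term goes as M/d³ (the gradient of a 1/d² field).
The Moon: (7.34 × 10²²) / (3.84 × 10⁸)³ = 1.296 × 10⁻³
The Sun: (1.99 × 10³⁰) / (1.50 × 10¹¹)³ = 5.896 × 10⁻⁴
Ratio (larger/smaller) = 2.20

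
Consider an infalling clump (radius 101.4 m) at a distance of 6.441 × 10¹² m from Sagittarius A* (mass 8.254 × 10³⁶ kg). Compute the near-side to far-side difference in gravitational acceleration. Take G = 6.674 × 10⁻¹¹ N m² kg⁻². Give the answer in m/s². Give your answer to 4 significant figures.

a_tidal = 4GMr/d³
        = 4 × (6.674 × 10⁻¹¹) × (8.254 × 10³⁶) × (101.4) / (6.441 × 10¹²)³
        = 8.362 × 10⁻¹⁰ m/s²

8.362 × 10⁻¹⁰ m/s²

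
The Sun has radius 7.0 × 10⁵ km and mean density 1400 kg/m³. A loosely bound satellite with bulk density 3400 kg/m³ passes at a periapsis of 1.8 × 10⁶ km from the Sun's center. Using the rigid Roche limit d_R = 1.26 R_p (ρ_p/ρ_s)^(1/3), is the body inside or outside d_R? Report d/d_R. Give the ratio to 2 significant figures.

d_R = 1.26 × (7.0 × 10⁵ km) × (1400/3400)^(1/3) = 6.562 × 10⁵ km
d/d_R = (1.8 × 10⁶) / (6.562 × 10⁵) = 2.7
Since d/d_R > 1, the body is outside the Roche limit.

outside; d/d_R ≈ 2.7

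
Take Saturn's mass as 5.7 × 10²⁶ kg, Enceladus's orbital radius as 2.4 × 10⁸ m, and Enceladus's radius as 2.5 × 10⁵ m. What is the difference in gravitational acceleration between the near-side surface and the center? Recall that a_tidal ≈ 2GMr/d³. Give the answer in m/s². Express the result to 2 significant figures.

1.4 × 10⁻³ m/s²

Δg = 2GMr/d³
   = 2 × (6.674 × 10⁻¹¹) × (5.7 × 10²⁶) × (2.5 × 10⁵) / (2.4 × 10⁸)³
   = 1.4 × 10⁻³ m/s²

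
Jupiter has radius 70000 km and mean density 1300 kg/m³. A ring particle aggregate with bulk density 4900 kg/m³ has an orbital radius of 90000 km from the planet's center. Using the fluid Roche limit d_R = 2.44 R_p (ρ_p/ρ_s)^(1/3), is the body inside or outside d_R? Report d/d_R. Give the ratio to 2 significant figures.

inside; d/d_R ≈ 0.82

d_R = 2.44 × (70000 km) × (1300/4900)^(1/3) = 1.097 × 10⁵ km
d/d_R = (90000) / (1.097 × 10⁵) = 0.82
Since d/d_R < 1, the body is inside the Roche limit.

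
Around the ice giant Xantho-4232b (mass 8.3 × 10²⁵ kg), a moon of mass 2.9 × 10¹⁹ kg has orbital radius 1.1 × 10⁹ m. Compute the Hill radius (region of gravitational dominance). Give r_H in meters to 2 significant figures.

r_H ≈ a (m/3M)^(1/3)
    = (1.1 × 10⁹) × (2.9 × 10¹⁹ / (3 × 8.3 × 10²⁵))^(1/3)
    = 5.4 × 10⁶ m

5.4 × 10⁶ m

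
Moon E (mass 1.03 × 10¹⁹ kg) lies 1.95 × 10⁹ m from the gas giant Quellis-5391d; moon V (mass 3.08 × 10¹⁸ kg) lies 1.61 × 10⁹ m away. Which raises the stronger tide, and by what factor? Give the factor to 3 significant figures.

Moon E, by a factor of ≈ 1.88

Tidal stretch scales as M/d³; compute that for each body.
Moon E: (1.03 × 10¹⁹) / (1.95 × 10⁹)³ = 1.389 × 10⁻⁹
Moon V: (3.08 × 10¹⁸) / (1.61 × 10⁹)³ = 7.380 × 10⁻¹⁰
Ratio (larger/smaller) = 1.88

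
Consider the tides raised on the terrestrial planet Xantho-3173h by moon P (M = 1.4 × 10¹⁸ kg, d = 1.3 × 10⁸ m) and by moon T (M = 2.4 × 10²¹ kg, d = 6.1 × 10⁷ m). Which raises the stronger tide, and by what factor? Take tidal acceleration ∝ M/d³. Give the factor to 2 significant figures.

Moon T, by a factor of ≈ 17000

Tidal stretch scales as M/d³; compute that for each body.
Moon P: (1.4 × 10¹⁸) / (1.3 × 10⁸)³ = 6.372 × 10⁻⁷
Moon T: (2.4 × 10²¹) / (6.1 × 10⁷)³ = 1.057 × 10⁻²
Ratio (larger/smaller) = 17000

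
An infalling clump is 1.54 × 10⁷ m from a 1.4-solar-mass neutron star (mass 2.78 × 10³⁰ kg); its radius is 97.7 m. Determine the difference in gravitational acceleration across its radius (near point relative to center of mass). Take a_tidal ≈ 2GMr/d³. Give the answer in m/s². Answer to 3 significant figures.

9.93 m/s²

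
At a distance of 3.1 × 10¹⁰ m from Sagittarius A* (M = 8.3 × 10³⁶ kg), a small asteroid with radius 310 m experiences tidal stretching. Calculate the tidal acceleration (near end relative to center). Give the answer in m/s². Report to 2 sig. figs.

1.2 × 10⁻² m/s²

Δg = 2GMr/d³
   = 2 × (6.674 × 10⁻¹¹) × (8.3 × 10³⁶) × (310) / (3.1 × 10¹⁰)³
   = 1.2 × 10⁻² m/s²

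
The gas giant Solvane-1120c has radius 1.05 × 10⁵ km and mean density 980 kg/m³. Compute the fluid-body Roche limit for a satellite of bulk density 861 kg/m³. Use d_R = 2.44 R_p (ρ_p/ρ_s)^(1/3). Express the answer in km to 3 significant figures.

d_R = 2.44 × 1.05 × 10⁵ km × (980/861)^(1/3)
    = 2.67 × 10⁵ km

2.67 × 10⁵ km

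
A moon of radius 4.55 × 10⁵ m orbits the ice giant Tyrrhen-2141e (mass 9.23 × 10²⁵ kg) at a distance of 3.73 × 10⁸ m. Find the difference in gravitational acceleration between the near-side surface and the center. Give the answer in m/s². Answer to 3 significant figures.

1.08 × 10⁻⁴ m/s²

Δg = 2GMr/d³
   = 2 × (6.674 × 10⁻¹¹) × (9.23 × 10²⁵) × (4.55 × 10⁵) / (3.73 × 10⁸)³
   = 1.08 × 10⁻⁴ m/s²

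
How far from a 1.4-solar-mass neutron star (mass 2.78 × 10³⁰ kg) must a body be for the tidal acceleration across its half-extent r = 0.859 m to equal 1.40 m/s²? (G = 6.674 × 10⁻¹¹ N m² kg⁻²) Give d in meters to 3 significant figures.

2GMr/d³ = a_tidal  ⇒  d = (2GMr / a_tidal)^(1/3)
d = (2 × 6.674×10⁻¹¹ × (2.78 × 10³⁰) × (0.859) / (1.40))^(1/3)
  = 6.11 × 10⁶ m

6.11 × 10⁶ m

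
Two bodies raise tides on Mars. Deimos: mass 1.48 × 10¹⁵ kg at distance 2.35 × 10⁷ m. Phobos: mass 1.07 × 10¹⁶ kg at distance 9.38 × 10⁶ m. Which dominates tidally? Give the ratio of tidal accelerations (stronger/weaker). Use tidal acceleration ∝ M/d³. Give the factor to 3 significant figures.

Tidal stretch scales as M/d³; compute that for each body.
Deimos: (1.48 × 10¹⁵) / (2.35 × 10⁷)³ = 1.140 × 10⁻⁷
Phobos: (1.07 × 10¹⁶) / (9.38 × 10⁶)³ = 1.297 × 10⁻⁵
Ratio (larger/smaller) = 114

Phobos, by a factor of ≈ 114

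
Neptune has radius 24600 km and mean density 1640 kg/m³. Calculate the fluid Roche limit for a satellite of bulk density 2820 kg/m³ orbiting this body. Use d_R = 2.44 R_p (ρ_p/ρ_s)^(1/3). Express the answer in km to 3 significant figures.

d_R = 2.44 × 24600 km × (1640/2820)^(1/3)
    = 50100 km

50100 km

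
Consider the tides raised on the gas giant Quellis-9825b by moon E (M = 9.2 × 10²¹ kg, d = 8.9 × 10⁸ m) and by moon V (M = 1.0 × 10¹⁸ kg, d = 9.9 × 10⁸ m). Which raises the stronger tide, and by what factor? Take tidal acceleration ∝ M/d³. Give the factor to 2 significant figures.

Tidal stretch scales as M/d³; compute that for each body.
Moon E: (9.2 × 10²¹) / (8.9 × 10⁸)³ = 1.305 × 10⁻⁵
Moon V: (1.0 × 10¹⁸) / (9.9 × 10⁸)³ = 1.031 × 10⁻⁹
Ratio (larger/smaller) = 13000

Moon E, by a factor of ≈ 13000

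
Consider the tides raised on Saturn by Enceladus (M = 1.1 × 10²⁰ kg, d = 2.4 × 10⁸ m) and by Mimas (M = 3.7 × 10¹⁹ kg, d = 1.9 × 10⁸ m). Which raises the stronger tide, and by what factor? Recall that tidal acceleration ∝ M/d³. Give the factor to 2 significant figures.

Enceladus, by a factor of ≈ 1.5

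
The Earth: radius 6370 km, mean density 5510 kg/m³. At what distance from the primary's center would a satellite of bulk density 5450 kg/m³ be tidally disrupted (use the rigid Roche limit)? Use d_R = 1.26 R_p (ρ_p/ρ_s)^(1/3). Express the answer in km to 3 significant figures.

8060 km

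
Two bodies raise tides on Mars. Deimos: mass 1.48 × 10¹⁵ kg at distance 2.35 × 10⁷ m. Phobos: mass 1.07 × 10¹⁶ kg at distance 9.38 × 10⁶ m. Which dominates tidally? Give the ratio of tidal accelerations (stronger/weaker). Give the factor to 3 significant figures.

The tide-raising term goes as M/d³ (the gradient of a 1/d² field).
Deimos: (1.48 × 10¹⁵) / (2.35 × 10⁷)³ = 1.140 × 10⁻⁷
Phobos: (1.07 × 10¹⁶) / (9.38 × 10⁶)³ = 1.297 × 10⁻⁵
Ratio (larger/smaller) = 114

Phobos, by a factor of ≈ 114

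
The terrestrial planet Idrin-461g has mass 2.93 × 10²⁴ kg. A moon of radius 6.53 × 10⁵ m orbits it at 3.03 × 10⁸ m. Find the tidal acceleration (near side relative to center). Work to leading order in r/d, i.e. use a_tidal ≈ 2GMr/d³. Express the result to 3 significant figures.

a_tidal = 2GMr/d³
        = 2 × (6.674 × 10⁻¹¹) × (2.93 × 10²⁴) × (6.53 × 10⁵) / (3.03 × 10⁸)³
        = 9.18 × 10⁻⁶ m/s²

9.18 × 10⁻⁶ m/s²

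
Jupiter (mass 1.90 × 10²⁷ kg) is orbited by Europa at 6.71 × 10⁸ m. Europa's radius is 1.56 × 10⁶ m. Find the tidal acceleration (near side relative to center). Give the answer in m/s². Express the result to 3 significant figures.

1.31 × 10⁻³ m/s²

Δg = 2GMr/d³
   = 2 × (6.674 × 10⁻¹¹) × (1.90 × 10²⁷) × (1.56 × 10⁶) / (6.71 × 10⁸)³
   = 1.31 × 10⁻³ m/s²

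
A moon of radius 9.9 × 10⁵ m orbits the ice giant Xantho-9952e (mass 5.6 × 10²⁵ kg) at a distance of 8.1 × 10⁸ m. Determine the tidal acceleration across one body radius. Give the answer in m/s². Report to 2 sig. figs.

1.4 × 10⁻⁵ m/s²

Δa = 2GMr/d³
   = 2 × (6.674 × 10⁻¹¹) × (5.6 × 10²⁵) × (9.9 × 10⁵) / (8.1 × 10⁸)³
   = 1.4 × 10⁻⁵ m/s²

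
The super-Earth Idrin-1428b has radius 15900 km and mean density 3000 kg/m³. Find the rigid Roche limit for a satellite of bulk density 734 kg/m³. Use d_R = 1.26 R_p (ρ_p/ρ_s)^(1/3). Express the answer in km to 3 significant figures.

32000 km

d_R = 1.26 × 15900 km × (3000/734)^(1/3)
    = 32000 km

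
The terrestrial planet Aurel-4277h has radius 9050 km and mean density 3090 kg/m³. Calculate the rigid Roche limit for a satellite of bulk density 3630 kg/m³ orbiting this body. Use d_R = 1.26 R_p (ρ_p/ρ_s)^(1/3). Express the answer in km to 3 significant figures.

10800 km

d_R = 1.26 × 9050 km × (3090/3630)^(1/3)
    = 10800 km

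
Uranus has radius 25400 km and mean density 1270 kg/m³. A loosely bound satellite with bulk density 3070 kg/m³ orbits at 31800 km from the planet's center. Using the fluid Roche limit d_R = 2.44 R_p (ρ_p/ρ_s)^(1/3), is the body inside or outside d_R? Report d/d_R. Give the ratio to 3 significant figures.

inside; d/d_R ≈ 0.689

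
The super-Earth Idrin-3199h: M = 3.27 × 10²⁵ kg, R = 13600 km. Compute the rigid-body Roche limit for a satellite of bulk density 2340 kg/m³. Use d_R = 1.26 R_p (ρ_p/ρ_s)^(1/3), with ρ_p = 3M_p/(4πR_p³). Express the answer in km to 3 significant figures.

18800 km

ρ_p = 3M_p/(4πR_p³) = 3 × (3.27 × 10²⁵) / (4π × (1.36 × 10⁷ m)³) = 3100 kg/m³
d_R = 1.26 × 13600 km × (3100/2340)^(1/3)
    = 18800 km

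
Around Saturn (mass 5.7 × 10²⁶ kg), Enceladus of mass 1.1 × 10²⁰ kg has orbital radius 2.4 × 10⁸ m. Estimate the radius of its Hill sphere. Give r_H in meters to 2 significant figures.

9.6 × 10⁵ m

r_H ≈ a (m/3M)^(1/3)
    = (2.4 × 10⁸) × (1.1 × 10²⁰ / (3 × 5.7 × 10²⁶))^(1/3)
    = 9.6 × 10⁵ m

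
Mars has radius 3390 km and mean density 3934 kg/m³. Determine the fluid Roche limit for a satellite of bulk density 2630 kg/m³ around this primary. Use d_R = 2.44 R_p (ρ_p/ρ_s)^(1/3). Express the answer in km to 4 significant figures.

9460 km

d_R = 2.44 × 3390 km × (3934/2630)^(1/3)
    = 9460 km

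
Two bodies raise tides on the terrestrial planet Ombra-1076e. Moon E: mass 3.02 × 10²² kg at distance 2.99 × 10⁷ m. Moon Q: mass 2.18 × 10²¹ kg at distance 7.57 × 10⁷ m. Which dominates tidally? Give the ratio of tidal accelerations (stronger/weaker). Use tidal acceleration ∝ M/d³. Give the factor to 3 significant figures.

Moon E, by a factor of ≈ 225

Compare M/d³ for the two perturbers:
Moon E: (3.02 × 10²²) / (2.99 × 10⁷)³ = 1.130
Moon Q: (2.18 × 10²¹) / (7.57 × 10⁷)³ = 5.025 × 10⁻³
Ratio (larger/smaller) = 225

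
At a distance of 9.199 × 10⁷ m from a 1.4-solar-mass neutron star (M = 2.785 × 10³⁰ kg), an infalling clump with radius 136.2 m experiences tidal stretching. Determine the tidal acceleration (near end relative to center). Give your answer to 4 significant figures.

6.504 × 10⁻² m/s²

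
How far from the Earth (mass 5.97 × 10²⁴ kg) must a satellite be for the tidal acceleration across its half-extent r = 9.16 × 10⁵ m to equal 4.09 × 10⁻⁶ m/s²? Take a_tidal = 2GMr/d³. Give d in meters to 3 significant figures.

2GMr/d³ = a_tidal  ⇒  d = (2GMr / a_tidal)^(1/3)
d = (2 × 6.674×10⁻¹¹ × (5.97 × 10²⁴) × (9.16 × 10⁵) / (4.09 × 10⁻⁶))^(1/3)
  = 5.63 × 10⁸ m

5.63 × 10⁸ m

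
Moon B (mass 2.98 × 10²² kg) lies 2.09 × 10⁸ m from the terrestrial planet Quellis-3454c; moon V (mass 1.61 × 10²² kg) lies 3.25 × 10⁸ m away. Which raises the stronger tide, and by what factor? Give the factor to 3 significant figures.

Moon B, by a factor of ≈ 6.96

Compare M/d³ for the two perturbers:
Moon B: (2.98 × 10²²) / (2.09 × 10⁸)³ = 3.264 × 10⁻³
Moon V: (1.61 × 10²²) / (3.25 × 10⁸)³ = 4.690 × 10⁻⁴
Ratio (larger/smaller) = 6.96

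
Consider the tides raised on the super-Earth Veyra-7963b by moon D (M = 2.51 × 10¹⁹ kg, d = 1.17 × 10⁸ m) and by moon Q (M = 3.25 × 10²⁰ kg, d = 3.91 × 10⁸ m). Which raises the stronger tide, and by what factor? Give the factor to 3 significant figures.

Moon D, by a factor of ≈ 2.88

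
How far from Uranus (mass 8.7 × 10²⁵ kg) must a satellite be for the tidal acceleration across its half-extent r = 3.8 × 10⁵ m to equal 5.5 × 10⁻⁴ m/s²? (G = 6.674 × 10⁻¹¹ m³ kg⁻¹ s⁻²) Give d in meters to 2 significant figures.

2GMr/d³ = a_tidal  ⇒  d = (2GMr / a_tidal)^(1/3)
d = (2 × 6.674×10⁻¹¹ × (8.7 × 10²⁵) × (3.8 × 10⁵) / (5.5 × 10⁻⁴))^(1/3)
  = 2.0 × 10⁸ m

2.0 × 10⁸ m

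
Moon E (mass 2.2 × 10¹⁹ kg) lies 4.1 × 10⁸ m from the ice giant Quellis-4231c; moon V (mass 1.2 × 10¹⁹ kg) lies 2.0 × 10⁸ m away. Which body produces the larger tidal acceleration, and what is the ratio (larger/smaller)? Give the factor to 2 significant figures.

Moon V, by a factor of ≈ 4.7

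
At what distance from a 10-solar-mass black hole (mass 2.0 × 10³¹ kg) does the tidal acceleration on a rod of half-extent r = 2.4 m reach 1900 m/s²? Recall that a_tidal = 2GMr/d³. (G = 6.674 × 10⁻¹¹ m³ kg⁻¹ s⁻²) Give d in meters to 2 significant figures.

2GMr/d³ = a_tidal  ⇒  d = (2GMr / a_tidal)^(1/3)
d = (2 × 6.674×10⁻¹¹ × (2.0 × 10³¹) × (2.4) / (1900))^(1/3)
  = 1.5 × 10⁶ m

1.5 × 10⁶ m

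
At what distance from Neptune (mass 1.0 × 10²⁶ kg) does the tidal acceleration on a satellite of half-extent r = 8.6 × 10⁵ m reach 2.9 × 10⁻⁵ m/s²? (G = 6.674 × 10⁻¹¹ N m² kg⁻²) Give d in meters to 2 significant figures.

7.3 × 10⁸ m

2GMr/d³ = a_tidal  ⇒  d = (2GMr / a_tidal)^(1/3)
d = (2 × 6.674×10⁻¹¹ × (1.0 × 10²⁶) × (8.6 × 10⁵) / (2.9 × 10⁻⁵))^(1/3)
  = 7.3 × 10⁸ m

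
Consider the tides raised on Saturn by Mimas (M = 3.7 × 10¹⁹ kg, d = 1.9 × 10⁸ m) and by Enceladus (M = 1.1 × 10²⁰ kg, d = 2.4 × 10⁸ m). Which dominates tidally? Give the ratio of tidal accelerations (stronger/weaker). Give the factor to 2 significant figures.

Enceladus, by a factor of ≈ 1.5

The tide-raising term goes as M/d³ (the gradient of a 1/d² field).
Mimas: (3.7 × 10¹⁹) / (1.9 × 10⁸)³ = 5.394 × 10⁻⁶
Enceladus: (1.1 × 10²⁰) / (2.4 × 10⁸)³ = 7.957 × 10⁻⁶
Ratio (larger/smaller) = 1.5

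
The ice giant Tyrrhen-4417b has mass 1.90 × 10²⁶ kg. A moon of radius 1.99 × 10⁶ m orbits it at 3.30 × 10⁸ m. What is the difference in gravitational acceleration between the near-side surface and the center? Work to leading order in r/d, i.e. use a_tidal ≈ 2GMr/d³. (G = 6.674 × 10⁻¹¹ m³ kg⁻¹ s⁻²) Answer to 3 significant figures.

Δa = 2GMr/d³
   = 2 × (6.674 × 10⁻¹¹) × (1.90 × 10²⁶) × (1.99 × 10⁶) / (3.30 × 10⁸)³
   = 1.40 × 10⁻³ m/s²

1.40 × 10⁻³ m/s²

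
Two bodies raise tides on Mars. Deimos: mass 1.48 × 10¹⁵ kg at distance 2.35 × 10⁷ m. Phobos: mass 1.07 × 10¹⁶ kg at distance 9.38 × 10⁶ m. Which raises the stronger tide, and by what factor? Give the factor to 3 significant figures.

Phobos, by a factor of ≈ 114

Compare M/d³ for the two perturbers:
Deimos: (1.48 × 10¹⁵) / (2.35 × 10⁷)³ = 1.140 × 10⁻⁷
Phobos: (1.07 × 10¹⁶) / (9.38 × 10⁶)³ = 1.297 × 10⁻⁵
Ratio (larger/smaller) = 114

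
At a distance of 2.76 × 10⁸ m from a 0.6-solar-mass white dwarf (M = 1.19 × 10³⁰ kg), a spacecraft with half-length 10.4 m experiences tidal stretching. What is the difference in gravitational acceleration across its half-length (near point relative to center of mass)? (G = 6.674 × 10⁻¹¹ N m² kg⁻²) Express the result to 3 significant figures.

Δg = 2GMr/d³
   = 2 × (6.674 × 10⁻¹¹) × (1.19 × 10³⁰) × (10.4) / (2.76 × 10⁸)³
   = 7.86 × 10⁻⁵ m/s²

7.86 × 10⁻⁵ m/s²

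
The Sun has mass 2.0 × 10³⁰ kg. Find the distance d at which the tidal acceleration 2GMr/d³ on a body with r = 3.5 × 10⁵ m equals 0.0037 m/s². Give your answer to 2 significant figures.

2GMr/d³ = a_tidal  ⇒  d = (2GMr / a_tidal)^(1/3)
d = (2 × 6.674×10⁻¹¹ × (2.0 × 10³⁰) × (3.5 × 10⁵) / (0.0037))^(1/3)
  = 2.9 × 10⁹ m

2.9 × 10⁹ m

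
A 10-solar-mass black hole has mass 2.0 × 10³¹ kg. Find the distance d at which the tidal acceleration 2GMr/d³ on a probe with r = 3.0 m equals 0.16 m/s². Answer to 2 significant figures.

2GMr/d³ = a_tidal  ⇒  d = (2GMr / a_tidal)^(1/3)
d = (2 × 6.674×10⁻¹¹ × (2.0 × 10³¹) × (3.0) / (0.16))^(1/3)
  = 3.7 × 10⁷ m

3.7 × 10⁷ m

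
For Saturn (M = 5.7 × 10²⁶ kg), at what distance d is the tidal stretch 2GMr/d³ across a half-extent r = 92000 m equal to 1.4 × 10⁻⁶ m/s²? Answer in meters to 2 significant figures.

2GMr/d³ = a_tidal  ⇒  d = (2GMr / a_tidal)^(1/3)
d = (2 × 6.674×10⁻¹¹ × (5.7 × 10²⁶) × (92000) / (1.4 × 10⁻⁶))^(1/3)
  = 1.7 × 10⁹ m

1.7 × 10⁹ m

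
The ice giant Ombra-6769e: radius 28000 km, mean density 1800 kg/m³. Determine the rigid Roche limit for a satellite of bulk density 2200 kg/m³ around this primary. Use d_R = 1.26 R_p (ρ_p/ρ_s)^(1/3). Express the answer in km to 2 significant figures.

33000 km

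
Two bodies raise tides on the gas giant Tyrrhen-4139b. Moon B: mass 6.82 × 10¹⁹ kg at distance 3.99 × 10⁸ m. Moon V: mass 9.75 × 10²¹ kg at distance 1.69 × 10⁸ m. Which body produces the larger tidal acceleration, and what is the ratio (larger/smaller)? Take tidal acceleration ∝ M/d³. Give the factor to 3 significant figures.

Moon V, by a factor of ≈ 1880

Tidal acceleration ∝ M/d³, so compare M/d³ for each.
Moon B: (6.82 × 10¹⁹) / (3.99 × 10⁸)³ = 1.074 × 10⁻⁶
Moon V: (9.75 × 10²¹) / (1.69 × 10⁸)³ = 2.020 × 10⁻³
Ratio (larger/smaller) = 1880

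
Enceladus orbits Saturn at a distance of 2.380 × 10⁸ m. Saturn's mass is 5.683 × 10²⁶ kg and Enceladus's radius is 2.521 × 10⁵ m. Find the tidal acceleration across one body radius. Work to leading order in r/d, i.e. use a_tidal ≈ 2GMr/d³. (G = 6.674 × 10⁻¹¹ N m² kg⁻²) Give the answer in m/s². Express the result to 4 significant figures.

1.419 × 10⁻³ m/s²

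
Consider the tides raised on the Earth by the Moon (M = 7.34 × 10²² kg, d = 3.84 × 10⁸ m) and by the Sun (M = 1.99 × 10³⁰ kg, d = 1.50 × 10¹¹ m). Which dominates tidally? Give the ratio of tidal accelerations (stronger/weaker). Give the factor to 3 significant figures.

The Moon, by a factor of ≈ 2.20

Tidal acceleration ∝ M/d³, so compare M/d³ for each.
The Moon: (7.34 × 10²²) / (3.84 × 10⁸)³ = 1.296 × 10⁻³
The Sun: (1.99 × 10³⁰) / (1.50 × 10¹¹)³ = 5.896 × 10⁻⁴
Ratio (larger/smaller) = 2.20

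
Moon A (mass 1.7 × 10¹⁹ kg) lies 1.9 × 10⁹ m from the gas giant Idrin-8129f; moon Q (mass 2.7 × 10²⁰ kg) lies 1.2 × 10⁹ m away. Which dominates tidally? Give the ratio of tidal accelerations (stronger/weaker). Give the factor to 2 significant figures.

Moon Q, by a factor of ≈ 63

Tidal stretch scales as M/d³; compute that for each body.
Moon A: (1.7 × 10¹⁹) / (1.9 × 10⁹)³ = 2.478 × 10⁻⁹
Moon Q: (2.7 × 10²⁰) / (1.2 × 10⁹)³ = 1.562 × 10⁻⁷
Ratio (larger/smaller) = 63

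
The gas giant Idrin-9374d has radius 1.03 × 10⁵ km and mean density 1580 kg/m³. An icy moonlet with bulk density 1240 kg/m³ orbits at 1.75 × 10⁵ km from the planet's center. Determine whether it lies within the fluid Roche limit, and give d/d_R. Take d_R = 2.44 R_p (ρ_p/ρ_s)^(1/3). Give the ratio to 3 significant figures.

inside; d/d_R ≈ 0.642

d_R = 2.44 × (1.03 × 10⁵ km) × (1580/1240)^(1/3) = 2.725 × 10⁵ km
d/d_R = (1.75 × 10⁵) / (2.725 × 10⁵) = 0.642
Since d/d_R < 1, the body is inside the Roche limit.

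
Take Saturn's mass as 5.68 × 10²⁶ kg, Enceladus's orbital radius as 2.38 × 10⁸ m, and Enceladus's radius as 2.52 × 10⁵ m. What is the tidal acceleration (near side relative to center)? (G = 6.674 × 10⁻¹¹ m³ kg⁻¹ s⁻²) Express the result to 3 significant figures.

1.42 × 10⁻³ m/s²

Δa = 2GMr/d³
   = 2 × (6.674 × 10⁻¹¹) × (5.68 × 10²⁶) × (2.52 × 10⁵) / (2.38 × 10⁸)³
   = 1.42 × 10⁻³ m/s²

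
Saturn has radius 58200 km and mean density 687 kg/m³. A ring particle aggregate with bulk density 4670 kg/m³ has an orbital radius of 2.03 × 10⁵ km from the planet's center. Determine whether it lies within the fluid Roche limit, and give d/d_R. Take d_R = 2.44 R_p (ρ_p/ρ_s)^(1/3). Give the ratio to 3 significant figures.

outside; d/d_R ≈ 2.71

d_R = 2.44 × (58200 km) × (687/4670)^(1/3) = 74970 km
d/d_R = (2.03 × 10⁵) / (74970) = 2.71
Since d/d_R > 1, the body is outside the Roche limit.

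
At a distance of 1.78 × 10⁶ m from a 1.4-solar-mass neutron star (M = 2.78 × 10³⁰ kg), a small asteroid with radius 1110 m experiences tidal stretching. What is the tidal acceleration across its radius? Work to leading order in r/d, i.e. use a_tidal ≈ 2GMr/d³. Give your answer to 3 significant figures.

7.30 × 10⁴ m/s²

Differencing GM/(d−r)² and GM/d² to first order in r/d gives 2GMr/d³.
Δg = 2GMr/d³
   = 2 × (6.674 × 10⁻¹¹) × (2.78 × 10³⁰) × (1110) / (1.78 × 10⁶)³
   = 7.30 × 10⁴ m/s²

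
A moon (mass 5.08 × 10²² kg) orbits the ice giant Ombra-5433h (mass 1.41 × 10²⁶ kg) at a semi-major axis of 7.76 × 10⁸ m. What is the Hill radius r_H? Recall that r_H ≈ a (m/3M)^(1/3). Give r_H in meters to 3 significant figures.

3.83 × 10⁷ m

r_H ≈ a (m/3M)^(1/3)
    = (7.76 × 10⁸) × (5.08 × 10²² / (3 × 1.41 × 10²⁶))^(1/3)
    = 3.83 × 10⁷ m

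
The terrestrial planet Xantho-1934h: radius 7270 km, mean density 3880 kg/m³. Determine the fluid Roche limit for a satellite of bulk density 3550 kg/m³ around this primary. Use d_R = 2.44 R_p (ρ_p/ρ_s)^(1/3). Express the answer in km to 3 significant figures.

d_R = 2.44 × 7270 km × (3880/3550)^(1/3)
    = 18300 km

18300 km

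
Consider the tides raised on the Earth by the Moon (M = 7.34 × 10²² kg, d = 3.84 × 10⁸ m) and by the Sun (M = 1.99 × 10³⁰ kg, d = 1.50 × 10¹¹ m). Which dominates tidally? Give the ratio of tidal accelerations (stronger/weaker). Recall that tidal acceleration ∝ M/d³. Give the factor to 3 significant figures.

Compare M/d³ for the two perturbers:
The Moon: (7.34 × 10²²) / (3.84 × 10⁸)³ = 1.296 × 10⁻³
The Sun: (1.99 × 10³⁰) / (1.50 × 10¹¹)³ = 5.896 × 10⁻⁴
Ratio (larger/smaller) = 2.20

The Moon, by a factor of ≈ 2.20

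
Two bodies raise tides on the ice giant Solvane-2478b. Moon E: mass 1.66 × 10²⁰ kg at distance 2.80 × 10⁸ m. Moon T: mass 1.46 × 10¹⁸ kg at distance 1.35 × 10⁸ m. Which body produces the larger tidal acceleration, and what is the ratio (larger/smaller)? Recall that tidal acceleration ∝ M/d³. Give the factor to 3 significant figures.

Moon E, by a factor of ≈ 12.7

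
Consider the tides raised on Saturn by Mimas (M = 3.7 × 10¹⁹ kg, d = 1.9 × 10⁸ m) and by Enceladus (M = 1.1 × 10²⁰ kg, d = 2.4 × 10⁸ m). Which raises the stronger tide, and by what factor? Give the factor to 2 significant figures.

Enceladus, by a factor of ≈ 1.5

The tide-raising term goes as M/d³ (the gradient of a 1/d² field).
Mimas: (3.7 × 10¹⁹) / (1.9 × 10⁸)³ = 5.394 × 10⁻⁶
Enceladus: (1.1 × 10²⁰) / (2.4 × 10⁸)³ = 7.957 × 10⁻⁶
Ratio (larger/smaller) = 1.5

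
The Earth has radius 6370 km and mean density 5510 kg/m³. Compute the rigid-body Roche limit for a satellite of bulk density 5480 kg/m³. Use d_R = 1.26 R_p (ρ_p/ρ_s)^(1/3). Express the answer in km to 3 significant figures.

8040 km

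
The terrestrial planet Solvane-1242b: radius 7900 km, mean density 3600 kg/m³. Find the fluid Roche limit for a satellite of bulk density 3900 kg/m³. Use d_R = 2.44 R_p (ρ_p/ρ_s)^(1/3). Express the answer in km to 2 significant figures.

19000 km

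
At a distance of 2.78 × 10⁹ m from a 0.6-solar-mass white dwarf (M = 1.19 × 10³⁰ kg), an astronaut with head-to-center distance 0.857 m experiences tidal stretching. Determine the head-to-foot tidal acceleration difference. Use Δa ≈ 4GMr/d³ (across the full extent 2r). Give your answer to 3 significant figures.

1.27 × 10⁻⁸ m/s²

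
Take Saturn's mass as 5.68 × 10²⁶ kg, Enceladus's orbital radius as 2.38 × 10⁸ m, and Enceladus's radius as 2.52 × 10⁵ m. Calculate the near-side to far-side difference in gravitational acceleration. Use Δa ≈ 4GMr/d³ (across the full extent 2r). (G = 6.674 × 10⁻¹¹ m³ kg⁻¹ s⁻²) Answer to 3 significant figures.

Differencing GM/(d−r)² and GM/(d+r)² to first order in r/d gives 4GMr/d³.
Δg = 4GMr/d³
   = 4 × (6.674 × 10⁻¹¹) × (5.68 × 10²⁶) × (2.52 × 10⁵) / (2.38 × 10⁸)³
   = 2.83 × 10⁻³ m/s²

2.83 × 10⁻³ m/s²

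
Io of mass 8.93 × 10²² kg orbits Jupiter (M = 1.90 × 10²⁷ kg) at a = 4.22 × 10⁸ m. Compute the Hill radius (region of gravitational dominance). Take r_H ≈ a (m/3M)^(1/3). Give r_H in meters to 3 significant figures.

r_H ≈ a (m/3M)^(1/3)
    = (4.22 × 10⁸) × (8.93 × 10²² / (3 × 1.90 × 10²⁷))^(1/3)
    = 1.06 × 10⁷ m

1.06 × 10⁷ m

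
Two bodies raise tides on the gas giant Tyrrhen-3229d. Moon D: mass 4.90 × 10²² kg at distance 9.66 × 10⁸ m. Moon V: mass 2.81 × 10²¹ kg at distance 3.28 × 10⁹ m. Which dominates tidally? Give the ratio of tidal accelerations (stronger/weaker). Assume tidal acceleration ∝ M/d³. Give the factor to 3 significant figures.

Moon D, by a factor of ≈ 683

Tidal stretch scales as M/d³; compute that for each body.
Moon D: (4.90 × 10²²) / (9.66 × 10⁸)³ = 5.436 × 10⁻⁵
Moon V: (2.81 × 10²¹) / (3.28 × 10⁹)³ = 7.963 × 10⁻⁸
Ratio (larger/smaller) = 683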